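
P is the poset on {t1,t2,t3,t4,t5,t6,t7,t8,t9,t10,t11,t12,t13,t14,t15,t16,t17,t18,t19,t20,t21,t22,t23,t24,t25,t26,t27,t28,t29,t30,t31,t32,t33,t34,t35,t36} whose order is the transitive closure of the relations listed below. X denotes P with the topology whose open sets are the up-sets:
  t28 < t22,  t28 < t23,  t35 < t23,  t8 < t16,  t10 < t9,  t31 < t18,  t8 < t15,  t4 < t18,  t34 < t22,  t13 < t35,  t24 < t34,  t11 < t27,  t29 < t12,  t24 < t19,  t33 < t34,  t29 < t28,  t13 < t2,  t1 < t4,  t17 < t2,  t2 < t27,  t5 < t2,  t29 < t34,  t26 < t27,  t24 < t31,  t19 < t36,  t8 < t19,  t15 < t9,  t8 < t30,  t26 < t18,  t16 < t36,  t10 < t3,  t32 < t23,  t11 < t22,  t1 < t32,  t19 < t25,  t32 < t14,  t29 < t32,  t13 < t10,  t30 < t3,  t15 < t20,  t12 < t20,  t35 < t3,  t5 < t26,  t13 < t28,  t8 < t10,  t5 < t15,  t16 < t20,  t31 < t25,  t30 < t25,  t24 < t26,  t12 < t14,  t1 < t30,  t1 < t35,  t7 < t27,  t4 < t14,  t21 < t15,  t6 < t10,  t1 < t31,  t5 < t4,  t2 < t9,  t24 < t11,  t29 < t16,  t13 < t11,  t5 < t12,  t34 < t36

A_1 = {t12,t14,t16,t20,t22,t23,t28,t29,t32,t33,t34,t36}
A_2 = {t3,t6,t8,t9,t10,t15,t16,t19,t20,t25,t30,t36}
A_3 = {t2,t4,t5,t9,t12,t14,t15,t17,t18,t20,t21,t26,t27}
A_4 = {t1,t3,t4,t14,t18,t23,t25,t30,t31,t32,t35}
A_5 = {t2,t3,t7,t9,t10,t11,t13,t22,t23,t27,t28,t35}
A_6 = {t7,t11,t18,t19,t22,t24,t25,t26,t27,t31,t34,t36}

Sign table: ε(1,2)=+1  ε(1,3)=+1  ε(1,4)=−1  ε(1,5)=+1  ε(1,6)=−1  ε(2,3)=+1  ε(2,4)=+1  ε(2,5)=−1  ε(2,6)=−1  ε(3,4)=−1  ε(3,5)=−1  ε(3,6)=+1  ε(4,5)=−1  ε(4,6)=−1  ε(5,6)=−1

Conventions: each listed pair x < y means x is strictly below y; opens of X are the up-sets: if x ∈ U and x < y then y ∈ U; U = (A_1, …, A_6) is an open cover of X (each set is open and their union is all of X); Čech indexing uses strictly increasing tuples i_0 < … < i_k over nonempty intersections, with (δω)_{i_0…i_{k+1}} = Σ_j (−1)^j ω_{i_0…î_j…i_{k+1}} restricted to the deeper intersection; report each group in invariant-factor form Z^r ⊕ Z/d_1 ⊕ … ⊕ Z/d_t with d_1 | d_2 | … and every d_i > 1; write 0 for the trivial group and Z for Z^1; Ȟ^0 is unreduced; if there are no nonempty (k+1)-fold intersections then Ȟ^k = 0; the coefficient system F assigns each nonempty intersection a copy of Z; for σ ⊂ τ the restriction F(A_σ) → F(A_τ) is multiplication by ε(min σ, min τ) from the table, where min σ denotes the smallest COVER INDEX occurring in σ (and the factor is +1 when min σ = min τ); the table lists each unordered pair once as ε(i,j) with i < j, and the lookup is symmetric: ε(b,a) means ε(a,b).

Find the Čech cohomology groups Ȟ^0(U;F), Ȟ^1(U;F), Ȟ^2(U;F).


nonempty overlaps:
  A12={t16,t20,t36} A13={t12,t14,t20} A14={t14,t23,t32} A15={t22,t23,t28} A16={t22,t34,t36} A23={t9,t15,t20} A24={t3,t25,t30} A25={t3,t9,t10} A26={t19,t25,t36} A34={t4,t14,t18} A35={t2,t9,t27} A36={t18,t26,t27} A45={t3,t23,t35} A46={t18,t25,t31} A56={t7,t11,t22,t27}
  A123={t20} A126={t36} A134={t14} A145={t23} A156={t22} A235={t9} A245={t3} A246={t25} A346={t18} A356={t27}
C dims 6,15,10; δ0: rk 6, SNF 1^5·2; δ1: rk 9, SNF 1^9
degree 0: 6−6−0 = 0 → Ȟ^0 ≅ 0
degree 1: 15−9−6 = 0 plus torsion [2] → Ȟ^1 ≅ Z/2
degree 2: 10−0−9 = 1 → Ȟ^2 ≅ Z

Ȟ^0 = 0, Ȟ^1 = Z/2 and Ȟ^2 = Z


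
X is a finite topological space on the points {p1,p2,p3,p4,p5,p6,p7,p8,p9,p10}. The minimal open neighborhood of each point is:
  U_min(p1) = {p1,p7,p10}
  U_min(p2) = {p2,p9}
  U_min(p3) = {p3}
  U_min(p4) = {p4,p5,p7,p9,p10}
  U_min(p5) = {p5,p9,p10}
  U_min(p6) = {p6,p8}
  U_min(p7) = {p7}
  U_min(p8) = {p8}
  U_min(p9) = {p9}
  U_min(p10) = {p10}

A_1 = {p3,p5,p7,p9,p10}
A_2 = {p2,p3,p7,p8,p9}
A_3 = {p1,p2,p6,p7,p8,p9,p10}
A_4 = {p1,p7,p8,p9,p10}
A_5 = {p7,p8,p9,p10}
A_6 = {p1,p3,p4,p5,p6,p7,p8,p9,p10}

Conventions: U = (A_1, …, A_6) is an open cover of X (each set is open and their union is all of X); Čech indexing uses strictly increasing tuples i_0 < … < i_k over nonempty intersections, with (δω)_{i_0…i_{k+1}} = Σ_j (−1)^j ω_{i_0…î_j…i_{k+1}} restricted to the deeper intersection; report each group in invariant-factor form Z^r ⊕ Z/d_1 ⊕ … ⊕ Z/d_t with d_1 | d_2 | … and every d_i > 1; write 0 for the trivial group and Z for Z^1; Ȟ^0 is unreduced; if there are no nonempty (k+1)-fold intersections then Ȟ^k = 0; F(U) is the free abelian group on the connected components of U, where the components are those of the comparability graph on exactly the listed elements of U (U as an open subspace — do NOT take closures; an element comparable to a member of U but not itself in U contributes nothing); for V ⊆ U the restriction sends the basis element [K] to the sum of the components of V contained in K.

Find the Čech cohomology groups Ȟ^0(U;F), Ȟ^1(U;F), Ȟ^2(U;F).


nerve simplices:
  A12={p3,p7,p9} A13={p7,p9,p10} A14={p7,p9,p10} A15={p7,p9,p10} A16={p3,p5,p7,p9,p10} A23={p2,p7,p8,p9} A24={p7,p8,p9} A25={p7,p8,p9} A26={p3,p7,p8,p9} A34={p1,p7,p8,p9,p10} A35={p7,p8,p9,p10} A36={p1,p6,p7,p8,p9,p10} A45={p7,p8,p9,p10} A46={p1,p7,p8,p9,p10} A56={p7,p8,p9,p10}
  A123={p7,p9} A124={p7,p9} A125={p7,p9} A126={p3,p7,p9} A134={p7,p9,p10} A135={p7,p9,p10} A136={p7,p9,p10} A145={p7,p9,p10} A146={p7,p9,p10} A156={p7,p9,p10} A234={p7,p8,p9} A235={p7,p8,p9} A236={p7,p8,p9} A245={p7,p8,p9} A246={p7,p8,p9} A256={p7,p8,p9} A345={p7,p8,p9,p10} A346={p1,p7,p8,p9,p10} A356={p7,p8,p9,p10} A456={p7,p8,p9,p10}
  A1234={p7,p9} A1235={p7,p9} A1236={p7,p9} A1245={p7,p9} A1246={p7,p9} A1256={p7,p9} A1345={p7,p9,p10} A1346={p7,p9,p10} A1356={p7,p9,p10} A1456={p7,p9,p10} A2345={p7,p8,p9} A2346={p7,p8,p9} A2356={p7,p8,p9} A2456={p7,p8,p9} A3456={p7,p8,p9,p10}
  A12345={p7,p9} A12346={p7,p9} A12356={p7,p9} A12456={p7,p9} A13456={p7,p9,p10} A23456={p7,p8,p9}
  A123456={p7,p9}
components per intersection:
  A1: {p3} {p5,p9,p10} {p7}
  A2: {p2,p9} {p3} {p7} {p8}
  A3: {p1,p7,p10} {p2,p9} {p6,p8}
  A4: {p1,p7,p10} {p8} {p9}
  A5: {p7} {p8} {p9} {p10}
  A6: {p1,p4,p5,p7,p9,p10} {p3} {p6,p8}
  A12: {p3} {p7} {p9}
  A13: {p7} {p9} {p10}
  A14: {p7} {p9} {p10}
  A15: {p7} {p9} {p10}
  A16: {p3} {p5,p9,p10} {p7}
  A23: {p2,p9} {p7} {p8}
  A24: {p7} {p8} {p9}
  A25: {p7} {p8} {p9}
  A26: {p3} {p7} {p8} {p9}
  A34: {p1,p7,p10} {p8} {p9}
  A35: {p7} {p8} {p9} {p10}
  A36: {p1,p7,p10} {p6,p8} {p9}
  A45: {p7} {p8} {p9} {p10}
  A46: {p1,p7,p10} {p8} {p9}
  A56: {p7} {p8} {p9} {p10}
  A123: {p7} {p9}
  A124: {p7} {p9}
  A125: {p7} {p9}
  A126: {p3} {p7} {p9}
  A134: {p7} {p9} {p10}
  A135: {p7} {p9} {p10}
  A136: {p7} {p9} {p10}
  A145: {p7} {p9} {p10}
  A146: {p7} {p9} {p10}
  A156: {p7} {p9} {p10}
  A234: {p7} {p8} {p9}
  A235: {p7} {p8} {p9}
  A236: {p7} {p8} {p9}
  A245: {p7} {p8} {p9}
  A246: {p7} {p8} {p9}
  A256: {p7} {p8} {p9}
  A345: {p7} {p8} {p9} {p10}
  A346: {p1,p7,p10} {p8} {p9}
  A356: {p7} {p8} {p9} {p10}
  A456: {p7} {p8} {p9} {p10}
  A1234: {p7} {p9}
  A1235: {p7} {p9}
  A1236: {p7} {p9}
  A1245: {p7} {p9}
  A1246: {p7} {p9}
  A1256: {p7} {p9}
  A1345: {p7} {p9} {p10}
  A1346: {p7} {p9} {p10}
  A1356: {p7} {p9} {p10}
  A1456: {p7} {p9} {p10}
  A2345: {p7} {p8} {p9}
  A2346: {p7} {p8} {p9}
  A2356: {p7} {p8} {p9}
  A2456: {p7} {p8} {p9}
  A3456: {p7} {p8} {p9} {p10}
  A12345: {p7} {p9}
  A12346: {p7} {p9}
  A12356: {p7} {p9}
  A12456: {p7} {p9}
  A13456: {p7} {p9} {p10}
  A23456: {p7} {p8} {p9}
  A123456: {p7} {p9}
C dims 20,49,60,40; δ0: rk 17, SNF 1^17; δ1: rk 32, SNF 1^32; δ2: rk 28, SNF 1^28
degree 0: 20−17−0 = 3 → Ȟ^0 ≅ Z^3
degree 1: 49−32−17 = 0 → Ȟ^1 ≅ 0
degree 2: 60−28−32 = 0 → Ȟ^2 ≅ 0

Ȟ^0(U;F) ≅ Z^3, Ȟ^1(U;F) ≅ 0 and Ȟ^2(U;F) ≅ 0


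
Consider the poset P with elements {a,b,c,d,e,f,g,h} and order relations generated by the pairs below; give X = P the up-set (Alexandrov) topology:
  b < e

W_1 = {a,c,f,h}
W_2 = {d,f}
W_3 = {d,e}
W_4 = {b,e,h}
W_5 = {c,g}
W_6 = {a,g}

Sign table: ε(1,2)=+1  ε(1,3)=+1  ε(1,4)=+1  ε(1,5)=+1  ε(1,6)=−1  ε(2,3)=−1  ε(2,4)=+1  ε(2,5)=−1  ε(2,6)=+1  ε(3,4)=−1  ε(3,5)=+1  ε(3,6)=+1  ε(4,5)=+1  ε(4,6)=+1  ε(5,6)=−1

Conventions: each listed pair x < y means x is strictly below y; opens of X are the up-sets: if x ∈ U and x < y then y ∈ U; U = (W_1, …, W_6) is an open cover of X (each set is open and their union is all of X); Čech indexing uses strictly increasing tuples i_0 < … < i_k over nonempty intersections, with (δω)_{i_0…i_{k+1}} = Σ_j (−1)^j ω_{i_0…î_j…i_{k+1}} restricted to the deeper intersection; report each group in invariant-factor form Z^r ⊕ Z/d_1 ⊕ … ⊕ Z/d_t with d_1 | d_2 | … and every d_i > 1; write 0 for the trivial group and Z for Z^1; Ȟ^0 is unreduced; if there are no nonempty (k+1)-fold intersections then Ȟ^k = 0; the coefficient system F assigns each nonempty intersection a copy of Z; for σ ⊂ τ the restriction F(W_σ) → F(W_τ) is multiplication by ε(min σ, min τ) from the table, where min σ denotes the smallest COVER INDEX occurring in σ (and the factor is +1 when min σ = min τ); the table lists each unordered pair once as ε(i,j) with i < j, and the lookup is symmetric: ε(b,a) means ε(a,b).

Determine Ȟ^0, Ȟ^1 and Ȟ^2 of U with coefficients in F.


nerve simplices:
  W12={f} W14={h} W15={c} W16={a} W23={d} W34={e} W56={g}
C dims 6,7; δ0: rk 5, SNF 1^5
degree 0: 6−5−0 = 1 → Ȟ^0 ≅ Z
degree 1: 7−0−5 = 2 → Ȟ^1 ≅ Z^2
degree 2: 0−0−0 = 0 → Ȟ^2 ≅ 0

Ȟ^0(U;F) ≅ Z; Ȟ^1(U;F) ≅ Z^2; Ȟ^2(U;F) ≅ 0


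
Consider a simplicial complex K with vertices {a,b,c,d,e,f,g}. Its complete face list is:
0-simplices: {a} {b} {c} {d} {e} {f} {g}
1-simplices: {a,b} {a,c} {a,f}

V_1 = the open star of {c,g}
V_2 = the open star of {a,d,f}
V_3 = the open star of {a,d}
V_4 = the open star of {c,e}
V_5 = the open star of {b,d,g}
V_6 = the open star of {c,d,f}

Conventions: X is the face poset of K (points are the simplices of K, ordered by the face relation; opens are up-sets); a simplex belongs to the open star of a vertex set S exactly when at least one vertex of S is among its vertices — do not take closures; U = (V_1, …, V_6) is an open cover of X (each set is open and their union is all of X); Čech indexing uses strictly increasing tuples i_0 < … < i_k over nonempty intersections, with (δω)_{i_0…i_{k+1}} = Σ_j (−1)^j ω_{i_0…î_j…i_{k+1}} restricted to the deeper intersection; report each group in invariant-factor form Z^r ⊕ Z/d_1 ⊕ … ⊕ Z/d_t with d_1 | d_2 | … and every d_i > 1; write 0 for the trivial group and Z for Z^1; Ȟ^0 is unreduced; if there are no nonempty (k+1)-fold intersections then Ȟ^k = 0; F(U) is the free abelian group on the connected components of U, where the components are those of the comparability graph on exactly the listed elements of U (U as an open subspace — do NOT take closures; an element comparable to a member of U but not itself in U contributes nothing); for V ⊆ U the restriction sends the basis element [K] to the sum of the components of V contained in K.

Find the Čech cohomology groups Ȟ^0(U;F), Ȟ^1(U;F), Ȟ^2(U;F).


Ȟ^0(U;F) ≅ Z^4,  Ȟ^1(U;F) ≅ 0,  Ȟ^2(U;F) ≅ 0

cover nerve:
  V1={{c},{g},{a,c}} V2={{a},{d},{f},{a,b},{a,c},{a,f}} V3={{a},{d},{a,b},{a,c},{a,f}} V4={{c},{e},{a,c}} V5={{b},{d},{g},{a,b}} V6={{c},{d},{f},{a,c},{a,f}}
  V12={{a,c}} V13={{a,c}} V14={{c},{a,c}} V15={{g}} V16={{c},{a,c}} V23={{a},{d},{a,b},{a,c},{a,f}} V24={{a,c}} V25={{d},{a,b}} V26={{d},{f},{a,c},{a,f}} V34={{a,c}} V35={{d},{a,b}} V36={{d},{a,c},{a,f}} V46={{c},{a,c}} V56={{d}}
  V123={{a,c}} V124={{a,c}} V126={{a,c}} V134={{a,c}} V136={{a,c}} V146={{c},{a,c}} V234={{a,c}} V235={{d},{a,b}} V236={{d},{a,c},{a,f}} V246={{a,c}} V256={{d}} V346={{a,c}} V356={{d}}
  V1234={{a,c}} V1236={{a,c}} V1246={{a,c}} V1346={{a,c}} V2346={{a,c}} V2356={{d}}
  V12346={{a,c}}
components per intersection:
  V1: {{c},{a,c}} {{g}}
  V2: {{a},{f},{a,b},{a,c},{a,f}} {{d}}
  V3: {{a},{a,b},{a,c},{a,f}} {{d}}
  V4: {{c},{a,c}} {{e}}
  V5: {{b},{a,b}} {{d}} {{g}}
  V6: {{c},{a,c}} {{d}} {{f},{a,f}}
  V12: {{a,c}}
  V13: {{a,c}}
  V14: {{c},{a,c}}
  V15: {{g}}
  V16: {{c},{a,c}}
  V23: {{a},{a,b},{a,c},{a,f}} {{d}}
  V24: {{a,c}}
  V25: {{d}} {{a,b}}
  V26: {{d}} {{f},{a,f}} {{a,c}}
  V34: {{a,c}}
  V35: {{d}} {{a,b}}
  V36: {{d}} {{a,c}} {{a,f}}
  V46: {{c},{a,c}}
  V56: {{d}}
  V123: {{a,c}}
  V124: {{a,c}}
  V126: {{a,c}}
  V134: {{a,c}}
  V136: {{a,c}}
  V146: {{c},{a,c}}
  V234: {{a,c}}
  V235: {{d}} {{a,b}}
  V236: {{d}} {{a,c}} {{a,f}}
  V246: {{a,c}}
  V256: {{d}}
  V346: {{a,c}}
  V356: {{d}}
  V1234: {{a,c}}
  V1236: {{a,c}}
  V1246: {{a,c}}
  V1346: {{a,c}}
  V2346: {{a,c}}
  V2356: {{d}}
  V12346: {{a,c}}
C dims 14,21,16,6; δ0: rk 10, SNF 1^10; δ1: rk 11, SNF 1^11; δ2: rk 5, SNF 1^5
Ȟ^0: (14−10)−0=4 ⇒ Z^4
Ȟ^1: (21−11)−10=0 ⇒ 0
Ȟ^2: (16−5)−11=0 ⇒ 0


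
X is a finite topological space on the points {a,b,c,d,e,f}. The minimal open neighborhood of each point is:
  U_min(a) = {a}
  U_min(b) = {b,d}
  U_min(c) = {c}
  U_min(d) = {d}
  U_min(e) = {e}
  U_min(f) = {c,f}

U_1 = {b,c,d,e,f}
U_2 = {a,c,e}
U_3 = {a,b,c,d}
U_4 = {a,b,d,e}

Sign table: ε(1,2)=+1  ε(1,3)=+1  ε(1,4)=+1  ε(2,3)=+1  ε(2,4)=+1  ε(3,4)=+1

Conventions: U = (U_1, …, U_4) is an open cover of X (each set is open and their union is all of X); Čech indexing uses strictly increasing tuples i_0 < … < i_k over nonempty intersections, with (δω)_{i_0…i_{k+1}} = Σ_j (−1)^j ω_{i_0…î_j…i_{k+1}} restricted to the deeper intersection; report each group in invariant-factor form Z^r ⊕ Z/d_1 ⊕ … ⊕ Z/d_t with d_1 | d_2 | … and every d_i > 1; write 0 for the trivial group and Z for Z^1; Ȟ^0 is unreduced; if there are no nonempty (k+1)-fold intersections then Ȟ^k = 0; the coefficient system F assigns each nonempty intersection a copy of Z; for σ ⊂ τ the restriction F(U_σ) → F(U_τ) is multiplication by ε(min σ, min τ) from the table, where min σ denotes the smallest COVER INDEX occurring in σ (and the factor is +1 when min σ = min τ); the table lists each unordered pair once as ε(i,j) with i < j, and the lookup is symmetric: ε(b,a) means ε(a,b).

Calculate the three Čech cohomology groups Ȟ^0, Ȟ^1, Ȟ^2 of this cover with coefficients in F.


cover nerve:
  U12={c,e} U13={b,c,d} U14={b,d,e} U23={a,c} U24={a,e} U34={a,b,d}
  U123={c} U124={e} U134={b,d} U234={a}
C dims 4,6,4; δ0: rk 3, SNF 1^3; δ1: rk 3, SNF 1^3
Ȟ^0: (4−3)−0=1 ⇒ Z
Ȟ^1: (6−3)−3=0 ⇒ 0
Ȟ^2: (4−0)−3=1 ⇒ Z

Ȟ^0(U;F) ≅ Z,  Ȟ^1(U;F) ≅ 0,  Ȟ^2(U;F) ≅ Z


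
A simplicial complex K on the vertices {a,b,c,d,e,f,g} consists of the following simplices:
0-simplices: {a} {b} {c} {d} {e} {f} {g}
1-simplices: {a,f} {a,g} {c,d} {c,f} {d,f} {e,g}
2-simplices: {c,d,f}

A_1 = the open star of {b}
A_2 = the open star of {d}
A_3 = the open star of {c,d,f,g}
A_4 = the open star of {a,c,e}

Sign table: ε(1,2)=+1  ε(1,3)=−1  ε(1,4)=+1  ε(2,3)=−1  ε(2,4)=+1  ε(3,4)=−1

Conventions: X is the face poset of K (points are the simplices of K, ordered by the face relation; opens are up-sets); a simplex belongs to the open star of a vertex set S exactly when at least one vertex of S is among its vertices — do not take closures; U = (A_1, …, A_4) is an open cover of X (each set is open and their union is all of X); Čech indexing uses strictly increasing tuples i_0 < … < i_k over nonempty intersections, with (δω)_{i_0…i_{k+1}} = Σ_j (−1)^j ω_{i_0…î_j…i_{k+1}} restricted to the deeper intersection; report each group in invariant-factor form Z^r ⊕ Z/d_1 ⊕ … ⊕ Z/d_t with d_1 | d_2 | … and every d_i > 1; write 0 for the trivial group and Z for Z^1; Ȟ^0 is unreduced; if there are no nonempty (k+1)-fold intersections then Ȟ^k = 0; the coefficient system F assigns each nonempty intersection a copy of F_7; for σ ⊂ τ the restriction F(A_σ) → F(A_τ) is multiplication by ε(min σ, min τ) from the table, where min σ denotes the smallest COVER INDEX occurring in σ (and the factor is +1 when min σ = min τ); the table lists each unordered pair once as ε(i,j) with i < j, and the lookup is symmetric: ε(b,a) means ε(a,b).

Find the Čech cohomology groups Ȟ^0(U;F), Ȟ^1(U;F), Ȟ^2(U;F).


Ȟ^0 = Z/7 ⊕ Z/7; Ȟ^1 = 0; Ȟ^2 = 0

nerve of the cover:
  A1={{b}} A2={{d},{c,d},{d,f},{c,d,f}} A3={{c},{d},{f},{g},{a,f},{a,g},{c,d},{c,f},{d,f},{e,g},{c,d,f}} A4={{a},{c},{e},{a,f},{a,g},{c,d},{c,f},{e,g},{c,d,f}}
  A23={{d},{c,d},{d,f},{c,d,f}} A24={{c,d},{c,d,f}} A34={{c},{a,f},{a,g},{c,d},{c,f},{e,g},{c,d,f}}
  A234={{c,d},{c,d,f}}
C dims 4,3,1; δ0: rk_F7 2; δ1: rk_F7 1
Ȟ^0 = (4 − 2) − 0 = 2, so Ȟ^0 ≅ Z/7 ⊕ Z/7
Ȟ^1 = (3 − 1) − 2 = 0, so Ȟ^1 ≅ 0
Ȟ^2 = (1 − 0) − 1 = 0, so Ȟ^2 ≅ 0


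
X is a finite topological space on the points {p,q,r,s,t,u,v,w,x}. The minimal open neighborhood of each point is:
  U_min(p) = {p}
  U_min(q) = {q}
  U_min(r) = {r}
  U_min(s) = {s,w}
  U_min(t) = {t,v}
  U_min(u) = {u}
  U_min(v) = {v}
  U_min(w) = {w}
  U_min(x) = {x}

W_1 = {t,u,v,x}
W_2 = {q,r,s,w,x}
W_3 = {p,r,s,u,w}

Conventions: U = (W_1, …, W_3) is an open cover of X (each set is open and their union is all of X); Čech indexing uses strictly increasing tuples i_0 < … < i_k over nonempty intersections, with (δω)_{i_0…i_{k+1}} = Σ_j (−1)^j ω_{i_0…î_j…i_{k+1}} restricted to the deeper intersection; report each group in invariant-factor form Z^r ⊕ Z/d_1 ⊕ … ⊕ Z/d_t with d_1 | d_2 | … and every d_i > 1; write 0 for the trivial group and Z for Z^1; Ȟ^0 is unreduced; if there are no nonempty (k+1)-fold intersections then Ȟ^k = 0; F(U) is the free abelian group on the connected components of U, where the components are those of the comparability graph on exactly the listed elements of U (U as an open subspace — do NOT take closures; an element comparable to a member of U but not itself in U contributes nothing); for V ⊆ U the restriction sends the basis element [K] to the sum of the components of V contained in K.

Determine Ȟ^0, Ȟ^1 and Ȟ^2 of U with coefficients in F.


intersection data:
  W12={x} W13={u} W23={r,s,w}
components per intersection:
  W1: {t,v} {u} {x}
  W2: {q} {r} {s,w} {x}
  W3: {p} {r} {s,w} {u}
  W12: {x}
  W13: {u}
  W23: {r} {s,w}
C dims 11,4; δ0: rk 4, SNF 1^4
Ȟ^0 = (11 − 4) − 0 = 7, so Ȟ^0 ≅ Z^7
Ȟ^1 = (4 − 0) − 4 = 0, so Ȟ^1 ≅ 0
Ȟ^2 = (0 − 0) − 0 = 0, so Ȟ^2 ≅ 0

Ȟ^0 = Z^7,  Ȟ^1 = 0,  Ȟ^2 = 0


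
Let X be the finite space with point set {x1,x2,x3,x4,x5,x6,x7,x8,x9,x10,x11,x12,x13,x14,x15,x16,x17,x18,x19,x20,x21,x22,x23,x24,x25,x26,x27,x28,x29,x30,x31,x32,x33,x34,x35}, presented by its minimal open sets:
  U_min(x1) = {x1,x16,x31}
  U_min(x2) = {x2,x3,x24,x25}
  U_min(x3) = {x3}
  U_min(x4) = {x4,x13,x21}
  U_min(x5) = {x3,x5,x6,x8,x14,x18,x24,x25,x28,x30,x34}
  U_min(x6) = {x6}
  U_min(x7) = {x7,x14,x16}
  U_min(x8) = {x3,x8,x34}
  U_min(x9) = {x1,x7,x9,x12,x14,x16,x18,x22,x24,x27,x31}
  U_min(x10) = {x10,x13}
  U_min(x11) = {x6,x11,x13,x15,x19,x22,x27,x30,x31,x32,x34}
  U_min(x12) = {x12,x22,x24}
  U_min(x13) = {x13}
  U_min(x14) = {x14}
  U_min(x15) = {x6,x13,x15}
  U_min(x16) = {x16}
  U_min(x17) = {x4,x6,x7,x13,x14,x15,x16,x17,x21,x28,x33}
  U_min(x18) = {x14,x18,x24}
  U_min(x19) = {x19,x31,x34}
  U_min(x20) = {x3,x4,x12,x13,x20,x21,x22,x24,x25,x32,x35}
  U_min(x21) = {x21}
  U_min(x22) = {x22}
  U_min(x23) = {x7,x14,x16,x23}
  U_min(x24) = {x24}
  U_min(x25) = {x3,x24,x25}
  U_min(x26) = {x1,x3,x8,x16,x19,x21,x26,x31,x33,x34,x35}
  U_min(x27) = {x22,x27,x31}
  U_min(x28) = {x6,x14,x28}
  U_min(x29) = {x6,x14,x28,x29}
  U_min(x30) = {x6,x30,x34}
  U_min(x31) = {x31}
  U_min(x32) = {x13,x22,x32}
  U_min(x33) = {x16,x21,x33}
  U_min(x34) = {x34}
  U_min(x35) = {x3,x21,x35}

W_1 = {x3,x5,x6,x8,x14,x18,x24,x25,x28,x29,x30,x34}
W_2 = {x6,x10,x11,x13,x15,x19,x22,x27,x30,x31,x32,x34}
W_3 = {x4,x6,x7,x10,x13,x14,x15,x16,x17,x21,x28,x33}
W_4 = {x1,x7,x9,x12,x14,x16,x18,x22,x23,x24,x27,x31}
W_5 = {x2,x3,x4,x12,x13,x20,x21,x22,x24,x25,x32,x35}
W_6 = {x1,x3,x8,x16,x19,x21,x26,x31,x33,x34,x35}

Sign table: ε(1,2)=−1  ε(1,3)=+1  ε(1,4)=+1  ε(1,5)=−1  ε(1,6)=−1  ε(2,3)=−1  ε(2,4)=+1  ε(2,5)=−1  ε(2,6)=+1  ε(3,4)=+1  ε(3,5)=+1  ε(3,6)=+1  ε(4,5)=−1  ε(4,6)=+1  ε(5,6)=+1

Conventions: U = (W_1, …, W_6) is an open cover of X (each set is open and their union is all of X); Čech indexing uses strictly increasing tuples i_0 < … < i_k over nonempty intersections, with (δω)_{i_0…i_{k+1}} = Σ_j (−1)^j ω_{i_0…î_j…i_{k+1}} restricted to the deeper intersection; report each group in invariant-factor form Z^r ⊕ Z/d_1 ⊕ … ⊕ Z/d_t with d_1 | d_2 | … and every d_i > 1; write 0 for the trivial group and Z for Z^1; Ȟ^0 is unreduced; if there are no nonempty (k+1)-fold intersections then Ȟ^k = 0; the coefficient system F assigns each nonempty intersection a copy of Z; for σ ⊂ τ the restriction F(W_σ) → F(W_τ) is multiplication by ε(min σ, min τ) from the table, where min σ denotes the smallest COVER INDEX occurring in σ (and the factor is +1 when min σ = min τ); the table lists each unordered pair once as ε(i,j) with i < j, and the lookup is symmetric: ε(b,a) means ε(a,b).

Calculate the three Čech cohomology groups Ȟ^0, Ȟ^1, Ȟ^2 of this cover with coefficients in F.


Ȟ^0(U;F) ≅ 0; Ȟ^1(U;F) ≅ Z/2; Ȟ^2(U;F) ≅ Z

intersection data:
  W12={x6,x30,x34} W13={x6,x14,x28} W14={x14,x18,x24} W15={x3,x24,x25} W16={x3,x8,x34} W23={x6,x10,x13,x15} W24={x22,x27,x31} W25={x13,x22,x32} W26={x19,x31,x34} W34={x7,x14,x16} W35={x4,x13,x21} W36={x16,x21,x33} W45={x12,x22,x24} W46={x1,x16,x31} W56={x3,x21,x35}
  W123={x6} W126={x34} W134={x14} W145={x24} W156={x3} W235={x13} W245={x22} W246={x31} W346={x16} W356={x21}
C dims 6,15,10; δ0: rk 6, SNF 1^5·2; δ1: rk 9, SNF 1^9
Ȟ^0 = (6 − 6) − 0 = 0, so Ȟ^0 ≅ 0
Ȟ^1 = (15 − 9) − 6 = 0 plus torsion [2], so Ȟ^1 ≅ Z/2
Ȟ^2 = (10 − 0) − 9 = 1, so Ȟ^2 ≅ Z


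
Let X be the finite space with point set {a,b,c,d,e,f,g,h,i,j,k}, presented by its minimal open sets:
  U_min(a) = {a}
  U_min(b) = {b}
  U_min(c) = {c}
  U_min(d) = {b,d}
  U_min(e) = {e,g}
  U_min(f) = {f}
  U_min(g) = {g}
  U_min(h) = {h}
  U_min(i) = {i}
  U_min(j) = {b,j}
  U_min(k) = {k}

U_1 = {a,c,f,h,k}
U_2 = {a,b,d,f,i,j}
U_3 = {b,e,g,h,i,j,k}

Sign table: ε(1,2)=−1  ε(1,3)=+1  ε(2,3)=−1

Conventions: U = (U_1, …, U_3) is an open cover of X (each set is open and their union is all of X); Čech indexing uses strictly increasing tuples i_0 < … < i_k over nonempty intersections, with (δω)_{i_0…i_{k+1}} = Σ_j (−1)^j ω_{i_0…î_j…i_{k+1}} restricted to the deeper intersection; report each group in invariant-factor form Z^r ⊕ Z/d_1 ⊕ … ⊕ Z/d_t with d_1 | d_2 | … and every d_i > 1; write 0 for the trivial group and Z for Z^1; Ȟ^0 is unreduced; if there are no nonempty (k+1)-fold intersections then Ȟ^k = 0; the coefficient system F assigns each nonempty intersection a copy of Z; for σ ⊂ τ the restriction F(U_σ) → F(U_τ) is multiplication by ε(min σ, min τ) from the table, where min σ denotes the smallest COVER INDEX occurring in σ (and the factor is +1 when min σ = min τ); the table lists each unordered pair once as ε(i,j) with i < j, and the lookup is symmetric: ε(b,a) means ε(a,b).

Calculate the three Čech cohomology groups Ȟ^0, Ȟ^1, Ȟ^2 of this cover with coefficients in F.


nerve simplices:
  U12={a,f} U13={h,k} U23={b,i,j}
C dims 3,3; δ0: rk 2, SNF 1^2
degree 0: 3−2−0 = 1 → Ȟ^0 ≅ Z
degree 1: 3−0−2 = 1 → Ȟ^1 ≅ Z
degree 2: 0−0−0 = 0 → Ȟ^2 ≅ 0

Ȟ^0 = Z, Ȟ^1 = Z and Ȟ^2 = 0


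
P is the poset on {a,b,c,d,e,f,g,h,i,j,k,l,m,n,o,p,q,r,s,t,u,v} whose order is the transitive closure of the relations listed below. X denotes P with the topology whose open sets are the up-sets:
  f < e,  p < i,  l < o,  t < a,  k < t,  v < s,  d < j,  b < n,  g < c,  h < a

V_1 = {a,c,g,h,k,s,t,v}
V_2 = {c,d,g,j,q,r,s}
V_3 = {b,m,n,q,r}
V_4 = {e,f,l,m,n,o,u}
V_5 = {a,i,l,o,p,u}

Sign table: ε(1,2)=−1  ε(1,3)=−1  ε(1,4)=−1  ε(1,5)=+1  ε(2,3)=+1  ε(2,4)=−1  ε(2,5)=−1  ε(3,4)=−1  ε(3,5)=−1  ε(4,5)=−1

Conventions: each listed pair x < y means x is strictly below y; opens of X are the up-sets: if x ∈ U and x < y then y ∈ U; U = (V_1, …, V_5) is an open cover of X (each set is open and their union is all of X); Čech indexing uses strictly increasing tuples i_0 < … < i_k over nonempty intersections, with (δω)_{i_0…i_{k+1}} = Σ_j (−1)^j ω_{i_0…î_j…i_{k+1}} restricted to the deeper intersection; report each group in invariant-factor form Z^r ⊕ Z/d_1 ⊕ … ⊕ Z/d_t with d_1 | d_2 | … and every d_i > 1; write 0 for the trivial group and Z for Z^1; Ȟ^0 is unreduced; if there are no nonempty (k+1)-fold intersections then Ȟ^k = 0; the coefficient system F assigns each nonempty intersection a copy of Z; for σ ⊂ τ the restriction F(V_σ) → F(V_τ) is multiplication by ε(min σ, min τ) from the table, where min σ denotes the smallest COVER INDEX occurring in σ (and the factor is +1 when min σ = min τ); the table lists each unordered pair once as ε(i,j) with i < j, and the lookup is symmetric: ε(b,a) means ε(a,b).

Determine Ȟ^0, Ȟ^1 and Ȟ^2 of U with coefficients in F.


nerve of the cover:
  V12={c,g,s} V15={a} V23={q,r} V34={m,n} V45={l,o,u}
C dims 5,5; δ0: rk 5, SNF 1^4·2
Ȟ^0 = (5 − 5) − 0 = 0, so Ȟ^0 ≅ 0
Ȟ^1 = (5 − 0) − 5 = 0 plus torsion [2], so Ȟ^1 ≅ Z/2
Ȟ^2 = (0 − 0) − 0 = 0, so Ȟ^2 ≅ 0

Ȟ^0(U;F) ≅ 0,  Ȟ^1(U;F) ≅ Z/2,  Ȟ^2(U;F) ≅ 0


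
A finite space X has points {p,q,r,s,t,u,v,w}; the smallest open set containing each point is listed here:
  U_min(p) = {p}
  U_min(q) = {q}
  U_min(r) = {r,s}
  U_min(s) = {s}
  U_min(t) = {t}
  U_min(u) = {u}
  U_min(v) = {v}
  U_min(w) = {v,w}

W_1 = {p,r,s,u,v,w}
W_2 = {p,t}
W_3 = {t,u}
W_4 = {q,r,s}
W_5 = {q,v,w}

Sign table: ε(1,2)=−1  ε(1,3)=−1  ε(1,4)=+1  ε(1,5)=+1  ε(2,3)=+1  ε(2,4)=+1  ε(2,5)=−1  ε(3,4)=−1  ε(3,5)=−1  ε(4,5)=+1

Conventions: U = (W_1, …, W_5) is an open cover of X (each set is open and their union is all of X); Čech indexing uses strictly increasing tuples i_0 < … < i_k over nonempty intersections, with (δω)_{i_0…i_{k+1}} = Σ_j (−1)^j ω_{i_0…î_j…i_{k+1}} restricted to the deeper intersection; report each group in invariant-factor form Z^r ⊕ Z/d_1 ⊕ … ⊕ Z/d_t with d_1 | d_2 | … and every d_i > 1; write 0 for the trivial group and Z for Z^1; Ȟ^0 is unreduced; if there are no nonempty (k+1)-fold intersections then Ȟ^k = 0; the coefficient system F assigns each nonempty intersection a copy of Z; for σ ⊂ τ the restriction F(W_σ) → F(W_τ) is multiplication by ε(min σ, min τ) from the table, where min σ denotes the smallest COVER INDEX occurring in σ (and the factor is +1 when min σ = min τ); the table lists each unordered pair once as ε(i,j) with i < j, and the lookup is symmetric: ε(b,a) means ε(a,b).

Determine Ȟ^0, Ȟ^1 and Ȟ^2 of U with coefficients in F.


nonempty overlaps:
  W12={p} W13={u} W14={r,s} W15={v,w} W23={t} W45={q}
C dims 5,6; δ0: rk 4, SNF 1^4
degree 0: 5−4−0 = 1 → Ȟ^0 ≅ Z
degree 1: 6−0−4 = 2 → Ȟ^1 ≅ Z^2
degree 2: 0−0−0 = 0 → Ȟ^2 ≅ 0

Ȟ^0 ≅ Z; Ȟ^1 ≅ Z^2; Ȟ^2 ≅ 0


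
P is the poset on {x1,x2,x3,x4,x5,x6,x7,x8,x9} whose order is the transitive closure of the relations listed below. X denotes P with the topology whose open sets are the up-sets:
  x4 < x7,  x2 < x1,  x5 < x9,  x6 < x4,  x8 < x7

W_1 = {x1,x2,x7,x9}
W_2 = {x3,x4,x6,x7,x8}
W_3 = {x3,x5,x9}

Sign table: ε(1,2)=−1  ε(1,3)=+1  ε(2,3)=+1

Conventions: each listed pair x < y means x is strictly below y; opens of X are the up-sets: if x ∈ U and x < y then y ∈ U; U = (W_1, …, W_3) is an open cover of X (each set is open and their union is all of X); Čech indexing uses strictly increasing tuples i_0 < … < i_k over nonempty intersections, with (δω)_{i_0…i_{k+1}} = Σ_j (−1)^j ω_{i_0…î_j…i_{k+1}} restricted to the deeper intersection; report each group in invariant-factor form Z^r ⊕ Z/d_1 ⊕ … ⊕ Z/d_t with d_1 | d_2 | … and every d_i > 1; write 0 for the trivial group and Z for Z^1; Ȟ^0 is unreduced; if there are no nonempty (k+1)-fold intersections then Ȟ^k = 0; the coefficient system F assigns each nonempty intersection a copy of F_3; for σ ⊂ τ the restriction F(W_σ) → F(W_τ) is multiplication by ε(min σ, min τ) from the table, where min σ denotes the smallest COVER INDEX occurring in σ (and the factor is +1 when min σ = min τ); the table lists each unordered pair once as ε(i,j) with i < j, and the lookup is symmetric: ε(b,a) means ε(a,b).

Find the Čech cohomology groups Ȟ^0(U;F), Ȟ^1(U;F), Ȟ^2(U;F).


nonempty overlaps:
  W12={x7} W13={x9} W23={x3}
C dims 3,3; δ0: rk_F3 3
degree 0: 3−3−0 = 0 → Ȟ^0 ≅ 0
degree 1: 3−0−3 = 0 → Ȟ^1 ≅ 0
degree 2: 0−0−0 = 0 → Ȟ^2 ≅ 0

Ȟ^0 = 0,  Ȟ^1 = 0,  Ȟ^2 = 0


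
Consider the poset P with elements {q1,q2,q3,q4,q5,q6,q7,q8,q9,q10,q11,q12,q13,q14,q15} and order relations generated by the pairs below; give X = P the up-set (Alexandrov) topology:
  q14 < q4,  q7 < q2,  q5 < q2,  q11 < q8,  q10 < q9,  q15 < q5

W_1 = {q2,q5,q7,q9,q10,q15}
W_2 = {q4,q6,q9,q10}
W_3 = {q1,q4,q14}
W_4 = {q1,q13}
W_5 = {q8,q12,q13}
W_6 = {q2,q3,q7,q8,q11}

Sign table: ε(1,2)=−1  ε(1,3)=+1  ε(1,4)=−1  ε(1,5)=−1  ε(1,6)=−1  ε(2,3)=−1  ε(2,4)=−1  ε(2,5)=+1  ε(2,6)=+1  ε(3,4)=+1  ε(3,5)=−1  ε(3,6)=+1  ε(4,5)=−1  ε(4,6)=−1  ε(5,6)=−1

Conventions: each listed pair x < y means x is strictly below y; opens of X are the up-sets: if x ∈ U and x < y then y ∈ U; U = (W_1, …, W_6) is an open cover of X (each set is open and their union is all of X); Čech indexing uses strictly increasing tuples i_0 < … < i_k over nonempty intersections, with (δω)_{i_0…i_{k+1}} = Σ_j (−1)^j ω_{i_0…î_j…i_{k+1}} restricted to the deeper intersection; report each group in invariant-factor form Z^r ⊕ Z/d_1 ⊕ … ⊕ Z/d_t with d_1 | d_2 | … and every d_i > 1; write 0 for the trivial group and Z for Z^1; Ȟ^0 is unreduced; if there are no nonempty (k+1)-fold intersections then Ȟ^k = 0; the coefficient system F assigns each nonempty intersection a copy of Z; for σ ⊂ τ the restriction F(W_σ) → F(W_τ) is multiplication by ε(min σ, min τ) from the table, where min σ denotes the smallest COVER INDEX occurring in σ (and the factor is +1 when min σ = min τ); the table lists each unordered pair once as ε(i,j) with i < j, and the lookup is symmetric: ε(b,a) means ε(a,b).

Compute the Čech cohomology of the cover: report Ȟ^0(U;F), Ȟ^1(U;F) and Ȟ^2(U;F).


cover nerve:
  W12={q9,q10} W16={q2,q7} W23={q4} W34={q1} W45={q13} W56={q8}
C dims 6,6; δ0: rk 6, SNF 1^5·2
Ȟ^0: (6−6)−0=0 ⇒ 0
Ȟ^1: (6−0)−6=0 plus torsion [2] ⇒ Z/2
Ȟ^2: (0−0)−0=0 ⇒ 0

Ȟ^0(U;F) ≅ 0; Ȟ^1(U;F) ≅ Z/2; Ȟ^2(U;F) ≅ 0


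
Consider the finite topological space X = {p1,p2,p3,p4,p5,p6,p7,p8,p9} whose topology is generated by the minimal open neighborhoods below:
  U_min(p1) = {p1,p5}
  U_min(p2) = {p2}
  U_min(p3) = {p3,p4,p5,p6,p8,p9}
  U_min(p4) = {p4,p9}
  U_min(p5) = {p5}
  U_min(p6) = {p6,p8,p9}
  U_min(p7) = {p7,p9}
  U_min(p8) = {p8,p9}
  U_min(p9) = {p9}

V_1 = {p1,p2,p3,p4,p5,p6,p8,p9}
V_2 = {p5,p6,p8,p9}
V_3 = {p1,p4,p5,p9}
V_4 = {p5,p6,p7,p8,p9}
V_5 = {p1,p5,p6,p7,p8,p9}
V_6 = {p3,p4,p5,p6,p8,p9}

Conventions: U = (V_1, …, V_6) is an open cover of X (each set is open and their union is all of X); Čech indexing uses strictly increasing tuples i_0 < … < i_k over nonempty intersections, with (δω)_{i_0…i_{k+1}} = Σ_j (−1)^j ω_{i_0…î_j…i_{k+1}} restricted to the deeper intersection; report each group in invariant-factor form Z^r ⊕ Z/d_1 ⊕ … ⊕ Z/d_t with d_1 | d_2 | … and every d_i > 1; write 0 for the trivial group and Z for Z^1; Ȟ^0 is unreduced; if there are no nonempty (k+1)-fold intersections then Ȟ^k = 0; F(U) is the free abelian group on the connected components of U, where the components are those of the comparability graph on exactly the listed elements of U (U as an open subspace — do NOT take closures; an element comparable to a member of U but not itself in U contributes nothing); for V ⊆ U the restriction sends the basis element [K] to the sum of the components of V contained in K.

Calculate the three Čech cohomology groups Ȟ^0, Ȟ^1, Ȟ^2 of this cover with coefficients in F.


nonempty intersections:
  V12={p5,p6,p8,p9} V13={p1,p4,p5,p9} V14={p5,p6,p8,p9} V15={p1,p5,p6,p8,p9} V16={p3,p4,p5,p6,p8,p9} V23={p5,p9} V24={p5,p6,p8,p9} V25={p5,p6,p8,p9} V26={p5,p6,p8,p9} V34={p5,p9} V35={p1,p5,p9} V36={p4,p5,p9} V45={p5,p6,p7,p8,p9} V46={p5,p6,p8,p9} V56={p5,p6,p8,p9}
  V123={p5,p9} V124={p5,p6,p8,p9} V125={p5,p6,p8,p9} V126={p5,p6,p8,p9} V134={p5,p9} V135={p1,p5,p9} V136={p4,p5,p9} V145={p5,p6,p8,p9} V146={p5,p6,p8,p9} V156={p5,p6,p8,p9} V234={p5,p9} V235={p5,p9} V236={p5,p9} V245={p5,p6,p8,p9} V246={p5,p6,p8,p9} V256={p5,p6,p8,p9} V345={p5,p9} V346={p5,p9} V356={p5,p9} V456={p5,p6,p8,p9}
  V1234={p5,p9} V1235={p5,p9} V1236={p5,p9} V1245={p5,p6,p8,p9} V1246={p5,p6,p8,p9} V1256={p5,p6,p8,p9} V1345={p5,p9} V1346={p5,p9} V1356={p5,p9} V1456={p5,p6,p8,p9} V2345={p5,p9} V2346={p5,p9} V2356={p5,p9} V2456={p5,p6,p8,p9} V3456={p5,p9}
  V12345={p5,p9} V12346={p5,p9} V12356={p5,p9} V12456={p5,p6,p8,p9} V13456={p5,p9} V23456={p5,p9}
  V123456={p5,p9}
components per intersection:
  V1: {p1,p3,p4,p5,p6,p8,p9} {p2}
  V2: {p5} {p6,p8,p9}
  V3: {p1,p5} {p4,p9}
  V4: {p5} {p6,p7,p8,p9}
  V5: {p1,p5} {p6,p7,p8,p9}
  V6: {p3,p4,p5,p6,p8,p9}
  V12: {p5} {p6,p8,p9}
  V13: {p1,p5} {p4,p9}
  V14: {p5} {p6,p8,p9}
  V15: {p1,p5} {p6,p8,p9}
  V16: {p3,p4,p5,p6,p8,p9}
  V23: {p5} {p9}
  V24: {p5} {p6,p8,p9}
  V25: {p5} {p6,p8,p9}
  V26: {p5} {p6,p8,p9}
  V34: {p5} {p9}
  V35: {p1,p5} {p9}
  V36: {p4,p9} {p5}
  V45: {p5} {p6,p7,p8,p9}
  V46: {p5} {p6,p8,p9}
  V56: {p5} {p6,p8,p9}
  V123: {p5} {p9}
  V124: {p5} {p6,p8,p9}
  V125: {p5} {p6,p8,p9}
  V126: {p5} {p6,p8,p9}
  V134: {p5} {p9}
  V135: {p1,p5} {p9}
  V136: {p4,p9} {p5}
  V145: {p5} {p6,p8,p9}
  V146: {p5} {p6,p8,p9}
  V156: {p5} {p6,p8,p9}
  V234: {p5} {p9}
  V235: {p5} {p9}
  V236: {p5} {p9}
  V245: {p5} {p6,p8,p9}
  V246: {p5} {p6,p8,p9}
  V256: {p5} {p6,p8,p9}
  V345: {p5} {p9}
  V346: {p5} {p9}
  V356: {p5} {p9}
  V456: {p5} {p6,p8,p9}
  V1234: {p5} {p9}
  V1235: {p5} {p9}
  V1236: {p5} {p9}
  V1245: {p5} {p6,p8,p9}
  V1246: {p5} {p6,p8,p9}
  V1256: {p5} {p6,p8,p9}
  V1345: {p5} {p9}
  V1346: {p5} {p9}
  V1356: {p5} {p9}
  V1456: {p5} {p6,p8,p9}
  V2345: {p5} {p9}
  V2346: {p5} {p9}
  V2356: {p5} {p9}
  V2456: {p5} {p6,p8,p9}
  V3456: {p5} {p9}
  V12345: {p5} {p9}
  V12346: {p5} {p9}
  V12356: {p5} {p9}
  V12456: {p5} {p6,p8,p9}
  V13456: {p5} {p9}
  V23456: {p5} {p9}
  V123456: {p5} {p9}
C dims 11,29,40,30; δ0: rk 9, SNF 1^9; δ1: rk 20, SNF 1^20; δ2: rk 20, SNF 1^20
Ȟ^0: (11−9)−0=2 ⇒ Z^2
Ȟ^1: (29−20)−9=0 ⇒ 0
Ȟ^2: (40−20)−20=0 ⇒ 0

Ȟ^0 = Z^2, Ȟ^1 = 0, Ȟ^2 = 0


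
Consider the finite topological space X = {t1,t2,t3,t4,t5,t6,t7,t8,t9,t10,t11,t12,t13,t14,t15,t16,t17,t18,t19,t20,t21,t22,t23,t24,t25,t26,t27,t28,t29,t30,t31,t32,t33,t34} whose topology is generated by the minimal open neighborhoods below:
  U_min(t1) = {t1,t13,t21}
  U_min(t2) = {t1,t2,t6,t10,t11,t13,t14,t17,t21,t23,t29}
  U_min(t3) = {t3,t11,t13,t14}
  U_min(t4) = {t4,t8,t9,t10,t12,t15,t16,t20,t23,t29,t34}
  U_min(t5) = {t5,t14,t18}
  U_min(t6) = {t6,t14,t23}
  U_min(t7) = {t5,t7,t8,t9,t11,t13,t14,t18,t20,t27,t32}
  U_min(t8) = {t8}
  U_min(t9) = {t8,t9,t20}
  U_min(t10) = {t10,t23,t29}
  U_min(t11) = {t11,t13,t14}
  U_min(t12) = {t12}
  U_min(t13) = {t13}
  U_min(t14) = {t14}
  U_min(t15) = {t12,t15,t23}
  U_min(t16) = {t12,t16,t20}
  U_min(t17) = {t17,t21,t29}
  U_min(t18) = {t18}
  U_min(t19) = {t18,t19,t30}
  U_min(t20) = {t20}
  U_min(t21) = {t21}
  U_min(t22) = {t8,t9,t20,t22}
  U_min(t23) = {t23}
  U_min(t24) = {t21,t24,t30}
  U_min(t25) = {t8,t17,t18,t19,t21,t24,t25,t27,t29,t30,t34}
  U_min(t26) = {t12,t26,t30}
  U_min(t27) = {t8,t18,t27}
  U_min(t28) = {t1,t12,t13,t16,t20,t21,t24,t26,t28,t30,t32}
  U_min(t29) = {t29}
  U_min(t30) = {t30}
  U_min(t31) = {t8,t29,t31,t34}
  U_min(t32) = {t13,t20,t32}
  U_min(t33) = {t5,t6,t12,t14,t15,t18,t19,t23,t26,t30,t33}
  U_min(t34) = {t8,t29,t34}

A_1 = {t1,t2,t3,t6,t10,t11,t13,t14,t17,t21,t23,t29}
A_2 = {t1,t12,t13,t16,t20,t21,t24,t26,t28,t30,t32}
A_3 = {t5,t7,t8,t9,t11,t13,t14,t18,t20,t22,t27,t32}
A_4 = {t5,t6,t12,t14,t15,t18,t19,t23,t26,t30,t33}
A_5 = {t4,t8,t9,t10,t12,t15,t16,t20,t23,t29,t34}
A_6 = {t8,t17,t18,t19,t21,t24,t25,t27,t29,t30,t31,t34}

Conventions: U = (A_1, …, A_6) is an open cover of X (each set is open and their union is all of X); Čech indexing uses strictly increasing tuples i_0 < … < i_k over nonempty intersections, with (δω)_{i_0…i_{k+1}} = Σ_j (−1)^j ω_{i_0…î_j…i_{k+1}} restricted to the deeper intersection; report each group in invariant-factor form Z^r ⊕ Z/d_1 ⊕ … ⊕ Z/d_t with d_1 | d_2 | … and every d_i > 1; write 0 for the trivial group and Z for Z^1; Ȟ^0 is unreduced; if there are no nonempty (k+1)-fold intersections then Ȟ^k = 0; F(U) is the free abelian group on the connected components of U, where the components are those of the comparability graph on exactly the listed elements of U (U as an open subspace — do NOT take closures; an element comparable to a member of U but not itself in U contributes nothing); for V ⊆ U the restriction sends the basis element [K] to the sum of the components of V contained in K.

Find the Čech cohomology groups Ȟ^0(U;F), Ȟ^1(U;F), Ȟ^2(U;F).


nerve simplices:
  A12={t1,t13,t21} A13={t11,t13,t14} A14={t6,t14,t23} A15={t10,t23,t29} A16={t17,t21,t29} A23={t13,t20,t32} A24={t12,t26,t30} A25={t12,t16,t20} A26={t21,t24,t30} A34={t5,t14,t18} A35={t8,t9,t20} A36={t8,t18,t27} A45={t12,t15,t23} A46={t18,t19,t30} A56={t8,t29,t34}
  A123={t13} A126={t21} A134={t14} A145={t23} A156={t29} A235={t20} A245={t12} A246={t30} A346={t18} A356={t8}
components per intersection:
  A1: {t1,t2,t3,t6,t10,t11,t13,t14,t17,t21,t23,t29}
  A2: {t1,t12,t13,t16,t20,t21,t24,t26,t28,t30,t32}
  A3: {t5,t7,t8,t9,t11,t13,t14,t18,t20,t22,t27,t32}
  A4: {t5,t6,t12,t14,t15,t18,t19,t23,t26,t30,t33}
  A5: {t4,t8,t9,t10,t12,t15,t16,t20,t23,t29,t34}
  A6: {t8,t17,t18,t19,t21,t24,t25,t27,t29,t30,t31,t34}
  A12: {t1,t13,t21}
  A13: {t11,t13,t14}
  A14: {t6,t14,t23}
  A15: {t10,t23,t29}
  A16: {t17,t21,t29}
  A23: {t13,t20,t32}
  A24: {t12,t26,t30}
  A25: {t12,t16,t20}
  A26: {t21,t24,t30}
  A34: {t5,t14,t18}
  A35: {t8,t9,t20}
  A36: {t8,t18,t27}
  A45: {t12,t15,t23}
  A46: {t18,t19,t30}
  A56: {t8,t29,t34}
  A123: {t13}
  A126: {t21}
  A134: {t14}
  A145: {t23}
  A156: {t29}
  A235: {t20}
  A245: {t12}
  A246: {t30}
  A346: {t18}
  A356: {t8}
C dims 6,15,10; δ0: rk 5, SNF 1^5; δ1: rk 10, SNF 1^9·2
degree 0: 6−5−0 = 1 → Ȟ^0 ≅ Z
degree 1: 15−10−5 = 0 → Ȟ^1 ≅ 0
degree 2: 10−0−10 = 0 plus torsion [2] → Ȟ^2 ≅ Z/2

Ȟ^0 = Z,  Ȟ^1 = 0,  Ȟ^2 = Z/2


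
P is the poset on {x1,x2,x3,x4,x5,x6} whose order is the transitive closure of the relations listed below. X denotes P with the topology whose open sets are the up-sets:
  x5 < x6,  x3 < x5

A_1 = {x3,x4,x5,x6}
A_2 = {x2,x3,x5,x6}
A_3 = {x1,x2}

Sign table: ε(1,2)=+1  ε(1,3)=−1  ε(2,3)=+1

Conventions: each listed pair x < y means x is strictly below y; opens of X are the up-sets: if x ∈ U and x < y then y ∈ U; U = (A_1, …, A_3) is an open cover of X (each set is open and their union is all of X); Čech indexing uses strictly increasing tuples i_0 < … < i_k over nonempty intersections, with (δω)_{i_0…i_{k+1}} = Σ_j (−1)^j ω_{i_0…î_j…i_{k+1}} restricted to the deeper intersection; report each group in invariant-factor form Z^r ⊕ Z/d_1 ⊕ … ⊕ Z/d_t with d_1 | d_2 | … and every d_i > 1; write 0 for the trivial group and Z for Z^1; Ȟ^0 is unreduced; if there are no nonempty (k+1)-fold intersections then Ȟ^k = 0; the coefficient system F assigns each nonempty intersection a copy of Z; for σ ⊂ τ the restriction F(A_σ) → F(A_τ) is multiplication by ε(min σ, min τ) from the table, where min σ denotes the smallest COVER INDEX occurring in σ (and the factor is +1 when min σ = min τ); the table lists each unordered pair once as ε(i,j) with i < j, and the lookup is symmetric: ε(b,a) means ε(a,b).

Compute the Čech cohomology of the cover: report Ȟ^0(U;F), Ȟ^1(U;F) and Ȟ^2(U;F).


nonempty overlaps:
  A12={x3,x5,x6} A23={x2}
C dims 3,2; δ0: rk 2, SNF 1^2
degree 0: 3−2−0 = 1 → Ȟ^0 ≅ Z
degree 1: 2−0−2 = 0 → Ȟ^1 ≅ 0
degree 2: 0−0−0 = 0 → Ȟ^2 ≅ 0

Ȟ^0 ≅ Z, Ȟ^1 ≅ 0, Ȟ^2 ≅ 0
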